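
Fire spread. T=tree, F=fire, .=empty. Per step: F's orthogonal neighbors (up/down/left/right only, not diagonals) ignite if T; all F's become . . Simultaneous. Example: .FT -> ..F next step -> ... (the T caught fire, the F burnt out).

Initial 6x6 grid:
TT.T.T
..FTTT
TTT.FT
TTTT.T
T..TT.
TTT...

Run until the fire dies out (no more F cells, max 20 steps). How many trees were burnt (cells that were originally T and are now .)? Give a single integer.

Step 1: +4 fires, +2 burnt (F count now 4)
Step 2: +5 fires, +4 burnt (F count now 5)
Step 3: +4 fires, +5 burnt (F count now 4)
Step 4: +2 fires, +4 burnt (F count now 2)
Step 5: +2 fires, +2 burnt (F count now 2)
Step 6: +1 fires, +2 burnt (F count now 1)
Step 7: +1 fires, +1 burnt (F count now 1)
Step 8: +1 fires, +1 burnt (F count now 1)
Step 9: +0 fires, +1 burnt (F count now 0)
Fire out after step 9
Initially T: 22, now '.': 34
Total burnt (originally-T cells now '.'): 20

Answer: 20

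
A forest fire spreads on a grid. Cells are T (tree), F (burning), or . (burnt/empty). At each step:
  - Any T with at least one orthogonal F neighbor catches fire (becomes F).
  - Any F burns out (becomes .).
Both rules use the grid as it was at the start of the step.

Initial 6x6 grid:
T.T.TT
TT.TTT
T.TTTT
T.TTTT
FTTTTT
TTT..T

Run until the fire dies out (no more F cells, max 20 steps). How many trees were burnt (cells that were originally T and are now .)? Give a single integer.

Step 1: +3 fires, +1 burnt (F count now 3)
Step 2: +3 fires, +3 burnt (F count now 3)
Step 3: +4 fires, +3 burnt (F count now 4)
Step 4: +5 fires, +4 burnt (F count now 5)
Step 5: +3 fires, +5 burnt (F count now 3)
Step 6: +4 fires, +3 burnt (F count now 4)
Step 7: +2 fires, +4 burnt (F count now 2)
Step 8: +2 fires, +2 burnt (F count now 2)
Step 9: +1 fires, +2 burnt (F count now 1)
Step 10: +0 fires, +1 burnt (F count now 0)
Fire out after step 10
Initially T: 28, now '.': 35
Total burnt (originally-T cells now '.'): 27

Answer: 27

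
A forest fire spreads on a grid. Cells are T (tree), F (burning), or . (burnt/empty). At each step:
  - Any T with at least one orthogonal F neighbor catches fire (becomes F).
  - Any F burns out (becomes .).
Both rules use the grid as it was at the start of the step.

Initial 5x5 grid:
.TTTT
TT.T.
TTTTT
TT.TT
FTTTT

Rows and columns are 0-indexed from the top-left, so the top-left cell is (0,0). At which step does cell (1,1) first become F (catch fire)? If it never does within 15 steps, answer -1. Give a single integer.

Step 1: cell (1,1)='T' (+2 fires, +1 burnt)
Step 2: cell (1,1)='T' (+3 fires, +2 burnt)
Step 3: cell (1,1)='T' (+3 fires, +3 burnt)
Step 4: cell (1,1)='F' (+4 fires, +3 burnt)
  -> target ignites at step 4
Step 5: cell (1,1)='.' (+3 fires, +4 burnt)
Step 6: cell (1,1)='.' (+3 fires, +3 burnt)
Step 7: cell (1,1)='.' (+1 fires, +3 burnt)
Step 8: cell (1,1)='.' (+1 fires, +1 burnt)
Step 9: cell (1,1)='.' (+0 fires, +1 burnt)
  fire out at step 9

4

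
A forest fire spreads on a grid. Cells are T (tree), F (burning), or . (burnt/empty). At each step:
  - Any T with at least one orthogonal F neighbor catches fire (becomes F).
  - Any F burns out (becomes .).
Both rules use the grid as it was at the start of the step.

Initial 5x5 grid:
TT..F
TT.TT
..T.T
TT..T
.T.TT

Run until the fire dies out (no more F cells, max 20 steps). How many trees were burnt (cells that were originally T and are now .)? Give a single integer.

Answer: 6

Derivation:
Step 1: +1 fires, +1 burnt (F count now 1)
Step 2: +2 fires, +1 burnt (F count now 2)
Step 3: +1 fires, +2 burnt (F count now 1)
Step 4: +1 fires, +1 burnt (F count now 1)
Step 5: +1 fires, +1 burnt (F count now 1)
Step 6: +0 fires, +1 burnt (F count now 0)
Fire out after step 6
Initially T: 14, now '.': 17
Total burnt (originally-T cells now '.'): 6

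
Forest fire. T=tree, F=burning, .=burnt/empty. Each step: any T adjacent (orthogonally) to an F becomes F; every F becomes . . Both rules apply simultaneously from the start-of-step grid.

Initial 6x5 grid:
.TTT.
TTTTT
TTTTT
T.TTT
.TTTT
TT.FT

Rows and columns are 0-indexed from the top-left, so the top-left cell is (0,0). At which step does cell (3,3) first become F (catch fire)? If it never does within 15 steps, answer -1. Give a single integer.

Step 1: cell (3,3)='T' (+2 fires, +1 burnt)
Step 2: cell (3,3)='F' (+3 fires, +2 burnt)
  -> target ignites at step 2
Step 3: cell (3,3)='.' (+4 fires, +3 burnt)
Step 4: cell (3,3)='.' (+4 fires, +4 burnt)
Step 5: cell (3,3)='.' (+5 fires, +4 burnt)
Step 6: cell (3,3)='.' (+3 fires, +5 burnt)
Step 7: cell (3,3)='.' (+3 fires, +3 burnt)
Step 8: cell (3,3)='.' (+0 fires, +3 burnt)
  fire out at step 8

2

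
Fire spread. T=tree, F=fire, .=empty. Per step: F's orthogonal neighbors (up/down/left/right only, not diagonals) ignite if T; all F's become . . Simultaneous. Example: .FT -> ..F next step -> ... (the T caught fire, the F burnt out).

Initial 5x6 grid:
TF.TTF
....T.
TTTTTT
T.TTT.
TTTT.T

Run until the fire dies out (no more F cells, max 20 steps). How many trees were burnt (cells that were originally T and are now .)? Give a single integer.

Step 1: +2 fires, +2 burnt (F count now 2)
Step 2: +2 fires, +2 burnt (F count now 2)
Step 3: +1 fires, +2 burnt (F count now 1)
Step 4: +3 fires, +1 burnt (F count now 3)
Step 5: +2 fires, +3 burnt (F count now 2)
Step 6: +3 fires, +2 burnt (F count now 3)
Step 7: +2 fires, +3 burnt (F count now 2)
Step 8: +2 fires, +2 burnt (F count now 2)
Step 9: +1 fires, +2 burnt (F count now 1)
Step 10: +0 fires, +1 burnt (F count now 0)
Fire out after step 10
Initially T: 19, now '.': 29
Total burnt (originally-T cells now '.'): 18

Answer: 18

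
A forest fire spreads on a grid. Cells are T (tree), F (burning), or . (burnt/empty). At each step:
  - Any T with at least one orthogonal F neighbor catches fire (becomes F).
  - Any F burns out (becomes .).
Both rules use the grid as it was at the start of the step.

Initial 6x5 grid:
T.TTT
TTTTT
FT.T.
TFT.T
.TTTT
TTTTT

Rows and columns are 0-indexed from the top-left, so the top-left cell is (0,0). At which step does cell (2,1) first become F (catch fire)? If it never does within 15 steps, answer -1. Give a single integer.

Step 1: cell (2,1)='F' (+5 fires, +2 burnt)
  -> target ignites at step 1
Step 2: cell (2,1)='.' (+4 fires, +5 burnt)
Step 3: cell (2,1)='.' (+4 fires, +4 burnt)
Step 4: cell (2,1)='.' (+4 fires, +4 burnt)
Step 5: cell (2,1)='.' (+5 fires, +4 burnt)
Step 6: cell (2,1)='.' (+1 fires, +5 burnt)
Step 7: cell (2,1)='.' (+0 fires, +1 burnt)
  fire out at step 7

1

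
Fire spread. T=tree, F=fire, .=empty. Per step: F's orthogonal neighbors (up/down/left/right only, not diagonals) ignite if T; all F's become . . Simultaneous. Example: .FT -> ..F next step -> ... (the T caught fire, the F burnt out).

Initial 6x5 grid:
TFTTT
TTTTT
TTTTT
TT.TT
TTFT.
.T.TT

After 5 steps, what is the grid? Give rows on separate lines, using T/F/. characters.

Step 1: 5 trees catch fire, 2 burn out
  F.FTT
  TFTTT
  TTTTT
  TT.TT
  TF.F.
  .T.TT
Step 2: 9 trees catch fire, 5 burn out
  ...FT
  F.FTT
  TFTTT
  TF.FT
  F....
  .F.FT
Step 3: 8 trees catch fire, 9 burn out
  ....F
  ...FT
  F.FFT
  F...F
  .....
  ....F
Step 4: 2 trees catch fire, 8 burn out
  .....
  ....F
  ....F
  .....
  .....
  .....
Step 5: 0 trees catch fire, 2 burn out
  .....
  .....
  .....
  .....
  .....
  .....

.....
.....
.....
.....
.....
.....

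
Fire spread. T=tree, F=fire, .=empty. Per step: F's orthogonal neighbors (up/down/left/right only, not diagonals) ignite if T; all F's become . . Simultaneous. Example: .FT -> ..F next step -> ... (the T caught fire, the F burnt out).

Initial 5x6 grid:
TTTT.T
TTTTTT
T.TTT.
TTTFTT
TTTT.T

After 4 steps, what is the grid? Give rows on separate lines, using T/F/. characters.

Step 1: 4 trees catch fire, 1 burn out
  TTTT.T
  TTTTTT
  T.TFT.
  TTF.FT
  TTTF.T
Step 2: 6 trees catch fire, 4 burn out
  TTTT.T
  TTTFTT
  T.F.F.
  TF...F
  TTF..T
Step 3: 6 trees catch fire, 6 burn out
  TTTF.T
  TTF.FT
  T.....
  F.....
  TF...F
Step 4: 5 trees catch fire, 6 burn out
  TTF..T
  TF...F
  F.....
  ......
  F.....

TTF..T
TF...F
F.....
......
F.....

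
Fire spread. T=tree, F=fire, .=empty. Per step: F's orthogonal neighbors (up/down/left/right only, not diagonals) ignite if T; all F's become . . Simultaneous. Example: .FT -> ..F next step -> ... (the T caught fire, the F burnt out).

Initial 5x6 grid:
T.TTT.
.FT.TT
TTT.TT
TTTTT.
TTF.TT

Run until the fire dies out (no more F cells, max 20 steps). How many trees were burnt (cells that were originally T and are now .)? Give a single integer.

Answer: 20

Derivation:
Step 1: +4 fires, +2 burnt (F count now 4)
Step 2: +6 fires, +4 burnt (F count now 6)
Step 3: +3 fires, +6 burnt (F count now 3)
Step 4: +3 fires, +3 burnt (F count now 3)
Step 5: +3 fires, +3 burnt (F count now 3)
Step 6: +1 fires, +3 burnt (F count now 1)
Step 7: +0 fires, +1 burnt (F count now 0)
Fire out after step 7
Initially T: 21, now '.': 29
Total burnt (originally-T cells now '.'): 20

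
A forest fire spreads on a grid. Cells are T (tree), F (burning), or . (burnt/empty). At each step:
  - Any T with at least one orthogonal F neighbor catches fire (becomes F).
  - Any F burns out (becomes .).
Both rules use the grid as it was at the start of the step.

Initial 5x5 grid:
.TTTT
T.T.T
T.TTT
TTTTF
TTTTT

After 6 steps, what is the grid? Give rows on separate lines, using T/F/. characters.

Step 1: 3 trees catch fire, 1 burn out
  .TTTT
  T.T.T
  T.TTF
  TTTF.
  TTTTF
Step 2: 4 trees catch fire, 3 burn out
  .TTTT
  T.T.F
  T.TF.
  TTF..
  TTTF.
Step 3: 4 trees catch fire, 4 burn out
  .TTTF
  T.T..
  T.F..
  TF...
  TTF..
Step 4: 4 trees catch fire, 4 burn out
  .TTF.
  T.F..
  T....
  F....
  TF...
Step 5: 3 trees catch fire, 4 burn out
  .TF..
  T....
  F....
  .....
  F....
Step 6: 2 trees catch fire, 3 burn out
  .F...
  F....
  .....
  .....
  .....

.F...
F....
.....
.....
.....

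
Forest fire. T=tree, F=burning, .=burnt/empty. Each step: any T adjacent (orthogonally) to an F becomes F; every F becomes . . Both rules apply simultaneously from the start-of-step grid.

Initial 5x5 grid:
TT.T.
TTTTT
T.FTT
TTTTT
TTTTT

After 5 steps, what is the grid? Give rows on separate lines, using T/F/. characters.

Step 1: 3 trees catch fire, 1 burn out
  TT.T.
  TTFTT
  T..FT
  TTFTT
  TTTTT
Step 2: 6 trees catch fire, 3 burn out
  TT.T.
  TF.FT
  T...F
  TF.FT
  TTFTT
Step 3: 8 trees catch fire, 6 burn out
  TF.F.
  F...F
  T....
  F...F
  TF.FT
Step 4: 4 trees catch fire, 8 burn out
  F....
  .....
  F....
  .....
  F...F
Step 5: 0 trees catch fire, 4 burn out
  .....
  .....
  .....
  .....
  .....

.....
.....
.....
.....
.....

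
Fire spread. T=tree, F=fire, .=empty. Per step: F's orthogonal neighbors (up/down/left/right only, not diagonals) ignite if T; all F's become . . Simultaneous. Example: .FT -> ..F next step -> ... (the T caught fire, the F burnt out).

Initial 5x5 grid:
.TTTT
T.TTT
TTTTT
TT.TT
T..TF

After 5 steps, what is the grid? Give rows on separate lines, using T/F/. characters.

Step 1: 2 trees catch fire, 1 burn out
  .TTTT
  T.TTT
  TTTTT
  TT.TF
  T..F.
Step 2: 2 trees catch fire, 2 burn out
  .TTTT
  T.TTT
  TTTTF
  TT.F.
  T....
Step 3: 2 trees catch fire, 2 burn out
  .TTTT
  T.TTF
  TTTF.
  TT...
  T....
Step 4: 3 trees catch fire, 2 burn out
  .TTTF
  T.TF.
  TTF..
  TT...
  T....
Step 5: 3 trees catch fire, 3 burn out
  .TTF.
  T.F..
  TF...
  TT...
  T....

.TTF.
T.F..
TF...
TT...
T....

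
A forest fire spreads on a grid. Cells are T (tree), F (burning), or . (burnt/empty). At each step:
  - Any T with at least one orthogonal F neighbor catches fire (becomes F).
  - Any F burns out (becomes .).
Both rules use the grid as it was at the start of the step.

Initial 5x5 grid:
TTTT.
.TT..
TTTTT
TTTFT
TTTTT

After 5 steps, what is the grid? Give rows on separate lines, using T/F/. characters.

Step 1: 4 trees catch fire, 1 burn out
  TTTT.
  .TT..
  TTTFT
  TTF.F
  TTTFT
Step 2: 5 trees catch fire, 4 burn out
  TTTT.
  .TT..
  TTF.F
  TF...
  TTF.F
Step 3: 4 trees catch fire, 5 burn out
  TTTT.
  .TF..
  TF...
  F....
  TF...
Step 4: 4 trees catch fire, 4 burn out
  TTFT.
  .F...
  F....
  .....
  F....
Step 5: 2 trees catch fire, 4 burn out
  TF.F.
  .....
  .....
  .....
  .....

TF.F.
.....
.....
.....
.....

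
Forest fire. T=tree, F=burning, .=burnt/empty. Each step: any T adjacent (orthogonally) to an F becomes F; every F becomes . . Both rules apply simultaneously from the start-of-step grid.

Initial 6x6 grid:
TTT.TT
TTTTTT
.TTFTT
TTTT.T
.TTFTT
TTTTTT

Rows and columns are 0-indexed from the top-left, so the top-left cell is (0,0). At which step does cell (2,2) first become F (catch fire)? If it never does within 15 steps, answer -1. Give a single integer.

Step 1: cell (2,2)='F' (+7 fires, +2 burnt)
  -> target ignites at step 1
Step 2: cell (2,2)='.' (+9 fires, +7 burnt)
Step 3: cell (2,2)='.' (+8 fires, +9 burnt)
Step 4: cell (2,2)='.' (+5 fires, +8 burnt)
Step 5: cell (2,2)='.' (+1 fires, +5 burnt)
Step 6: cell (2,2)='.' (+0 fires, +1 burnt)
  fire out at step 6

1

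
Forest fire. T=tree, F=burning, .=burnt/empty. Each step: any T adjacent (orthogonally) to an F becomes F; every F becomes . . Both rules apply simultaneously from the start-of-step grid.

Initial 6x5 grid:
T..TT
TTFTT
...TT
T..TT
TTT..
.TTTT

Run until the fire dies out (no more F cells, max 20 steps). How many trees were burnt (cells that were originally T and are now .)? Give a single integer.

Answer: 11

Derivation:
Step 1: +2 fires, +1 burnt (F count now 2)
Step 2: +4 fires, +2 burnt (F count now 4)
Step 3: +4 fires, +4 burnt (F count now 4)
Step 4: +1 fires, +4 burnt (F count now 1)
Step 5: +0 fires, +1 burnt (F count now 0)
Fire out after step 5
Initially T: 19, now '.': 22
Total burnt (originally-T cells now '.'): 11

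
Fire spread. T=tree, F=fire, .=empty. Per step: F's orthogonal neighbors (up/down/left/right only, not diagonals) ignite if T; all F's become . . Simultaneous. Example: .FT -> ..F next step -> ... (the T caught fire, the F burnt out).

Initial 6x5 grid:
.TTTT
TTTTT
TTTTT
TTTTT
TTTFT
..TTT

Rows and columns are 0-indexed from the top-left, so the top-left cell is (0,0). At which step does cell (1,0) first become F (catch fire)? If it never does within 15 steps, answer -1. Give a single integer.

Step 1: cell (1,0)='T' (+4 fires, +1 burnt)
Step 2: cell (1,0)='T' (+6 fires, +4 burnt)
Step 3: cell (1,0)='T' (+5 fires, +6 burnt)
Step 4: cell (1,0)='T' (+5 fires, +5 burnt)
Step 5: cell (1,0)='T' (+4 fires, +5 burnt)
Step 6: cell (1,0)='F' (+2 fires, +4 burnt)
  -> target ignites at step 6
Step 7: cell (1,0)='.' (+0 fires, +2 burnt)
  fire out at step 7

6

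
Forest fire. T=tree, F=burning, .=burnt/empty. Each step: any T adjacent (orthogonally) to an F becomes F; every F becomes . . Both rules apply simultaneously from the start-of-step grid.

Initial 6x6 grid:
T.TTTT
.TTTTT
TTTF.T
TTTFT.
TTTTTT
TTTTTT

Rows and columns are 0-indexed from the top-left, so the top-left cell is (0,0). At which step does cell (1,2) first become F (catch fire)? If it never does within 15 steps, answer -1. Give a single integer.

Step 1: cell (1,2)='T' (+5 fires, +2 burnt)
Step 2: cell (1,2)='F' (+8 fires, +5 burnt)
  -> target ignites at step 2
Step 3: cell (1,2)='.' (+10 fires, +8 burnt)
Step 4: cell (1,2)='.' (+5 fires, +10 burnt)
Step 5: cell (1,2)='.' (+1 fires, +5 burnt)
Step 6: cell (1,2)='.' (+0 fires, +1 burnt)
  fire out at step 6

2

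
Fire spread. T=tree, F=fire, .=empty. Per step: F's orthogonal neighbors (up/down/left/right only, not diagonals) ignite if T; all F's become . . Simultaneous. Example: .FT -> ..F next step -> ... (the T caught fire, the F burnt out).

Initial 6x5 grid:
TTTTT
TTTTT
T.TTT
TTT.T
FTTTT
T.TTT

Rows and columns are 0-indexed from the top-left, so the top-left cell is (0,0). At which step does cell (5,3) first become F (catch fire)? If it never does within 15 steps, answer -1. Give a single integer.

Step 1: cell (5,3)='T' (+3 fires, +1 burnt)
Step 2: cell (5,3)='T' (+3 fires, +3 burnt)
Step 3: cell (5,3)='T' (+4 fires, +3 burnt)
Step 4: cell (5,3)='F' (+5 fires, +4 burnt)
  -> target ignites at step 4
Step 5: cell (5,3)='.' (+5 fires, +5 burnt)
Step 6: cell (5,3)='.' (+3 fires, +5 burnt)
Step 7: cell (5,3)='.' (+2 fires, +3 burnt)
Step 8: cell (5,3)='.' (+1 fires, +2 burnt)
Step 9: cell (5,3)='.' (+0 fires, +1 burnt)
  fire out at step 9

4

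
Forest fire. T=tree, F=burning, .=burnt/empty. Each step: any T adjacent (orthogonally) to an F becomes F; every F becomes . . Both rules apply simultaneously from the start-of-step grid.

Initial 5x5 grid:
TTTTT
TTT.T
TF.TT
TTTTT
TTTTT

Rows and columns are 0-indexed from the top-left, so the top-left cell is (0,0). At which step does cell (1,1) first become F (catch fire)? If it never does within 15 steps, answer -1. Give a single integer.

Step 1: cell (1,1)='F' (+3 fires, +1 burnt)
  -> target ignites at step 1
Step 2: cell (1,1)='.' (+6 fires, +3 burnt)
Step 3: cell (1,1)='.' (+5 fires, +6 burnt)
Step 4: cell (1,1)='.' (+4 fires, +5 burnt)
Step 5: cell (1,1)='.' (+3 fires, +4 burnt)
Step 6: cell (1,1)='.' (+1 fires, +3 burnt)
Step 7: cell (1,1)='.' (+0 fires, +1 burnt)
  fire out at step 7

1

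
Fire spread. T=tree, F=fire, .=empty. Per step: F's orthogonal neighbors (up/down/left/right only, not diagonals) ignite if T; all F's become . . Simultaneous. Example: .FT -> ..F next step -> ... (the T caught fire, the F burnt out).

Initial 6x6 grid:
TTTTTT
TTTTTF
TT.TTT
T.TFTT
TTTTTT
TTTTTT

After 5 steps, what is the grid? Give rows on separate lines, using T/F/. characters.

Step 1: 7 trees catch fire, 2 burn out
  TTTTTF
  TTTTF.
  TT.FTF
  T.F.FT
  TTTFTT
  TTTTTT
Step 2: 7 trees catch fire, 7 burn out
  TTTTF.
  TTTF..
  TT..F.
  T....F
  TTF.FT
  TTTFTT
Step 3: 6 trees catch fire, 7 burn out
  TTTF..
  TTF...
  TT....
  T.....
  TF...F
  TTF.FT
Step 4: 5 trees catch fire, 6 burn out
  TTF...
  TF....
  TT....
  T.....
  F.....
  TF...F
Step 5: 5 trees catch fire, 5 burn out
  TF....
  F.....
  TF....
  F.....
  ......
  F.....

TF....
F.....
TF....
F.....
......
F.....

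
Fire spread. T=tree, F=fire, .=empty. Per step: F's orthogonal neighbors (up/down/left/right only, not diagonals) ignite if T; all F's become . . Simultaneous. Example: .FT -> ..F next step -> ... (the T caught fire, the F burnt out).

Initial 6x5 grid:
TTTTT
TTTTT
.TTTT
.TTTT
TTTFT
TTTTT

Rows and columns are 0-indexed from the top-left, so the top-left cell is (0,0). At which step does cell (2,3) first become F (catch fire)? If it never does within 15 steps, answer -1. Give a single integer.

Step 1: cell (2,3)='T' (+4 fires, +1 burnt)
Step 2: cell (2,3)='F' (+6 fires, +4 burnt)
  -> target ignites at step 2
Step 3: cell (2,3)='.' (+6 fires, +6 burnt)
Step 4: cell (2,3)='.' (+5 fires, +6 burnt)
Step 5: cell (2,3)='.' (+3 fires, +5 burnt)
Step 6: cell (2,3)='.' (+2 fires, +3 burnt)
Step 7: cell (2,3)='.' (+1 fires, +2 burnt)
Step 8: cell (2,3)='.' (+0 fires, +1 burnt)
  fire out at step 8

2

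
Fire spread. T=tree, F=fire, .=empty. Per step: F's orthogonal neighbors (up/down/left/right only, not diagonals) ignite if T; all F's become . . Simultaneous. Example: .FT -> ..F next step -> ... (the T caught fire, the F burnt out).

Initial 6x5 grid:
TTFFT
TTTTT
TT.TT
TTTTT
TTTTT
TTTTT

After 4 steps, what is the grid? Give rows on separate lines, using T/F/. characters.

Step 1: 4 trees catch fire, 2 burn out
  TF..F
  TTFFT
  TT.TT
  TTTTT
  TTTTT
  TTTTT
Step 2: 4 trees catch fire, 4 burn out
  F....
  TF..F
  TT.FT
  TTTTT
  TTTTT
  TTTTT
Step 3: 4 trees catch fire, 4 burn out
  .....
  F....
  TF..F
  TTTFT
  TTTTT
  TTTTT
Step 4: 5 trees catch fire, 4 burn out
  .....
  .....
  F....
  TFF.F
  TTTFT
  TTTTT

.....
.....
F....
TFF.F
TTTFT
TTTTT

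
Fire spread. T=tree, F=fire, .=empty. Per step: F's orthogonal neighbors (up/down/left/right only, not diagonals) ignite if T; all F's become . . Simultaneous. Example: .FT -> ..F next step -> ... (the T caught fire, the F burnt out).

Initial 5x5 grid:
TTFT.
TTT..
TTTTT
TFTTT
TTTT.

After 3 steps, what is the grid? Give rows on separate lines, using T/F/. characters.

Step 1: 7 trees catch fire, 2 burn out
  TF.F.
  TTF..
  TFTTT
  F.FTT
  TFTT.
Step 2: 7 trees catch fire, 7 burn out
  F....
  TF...
  F.FTT
  ...FT
  F.FT.
Step 3: 4 trees catch fire, 7 burn out
  .....
  F....
  ...FT
  ....F
  ...F.

.....
F....
...FT
....F
...F.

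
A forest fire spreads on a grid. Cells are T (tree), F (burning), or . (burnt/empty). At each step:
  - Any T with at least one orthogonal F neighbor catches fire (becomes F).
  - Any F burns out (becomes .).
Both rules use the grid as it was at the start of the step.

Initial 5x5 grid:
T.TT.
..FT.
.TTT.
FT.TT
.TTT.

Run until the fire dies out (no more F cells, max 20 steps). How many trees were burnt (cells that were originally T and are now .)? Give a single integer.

Answer: 12

Derivation:
Step 1: +4 fires, +2 burnt (F count now 4)
Step 2: +4 fires, +4 burnt (F count now 4)
Step 3: +2 fires, +4 burnt (F count now 2)
Step 4: +2 fires, +2 burnt (F count now 2)
Step 5: +0 fires, +2 burnt (F count now 0)
Fire out after step 5
Initially T: 13, now '.': 24
Total burnt (originally-T cells now '.'): 12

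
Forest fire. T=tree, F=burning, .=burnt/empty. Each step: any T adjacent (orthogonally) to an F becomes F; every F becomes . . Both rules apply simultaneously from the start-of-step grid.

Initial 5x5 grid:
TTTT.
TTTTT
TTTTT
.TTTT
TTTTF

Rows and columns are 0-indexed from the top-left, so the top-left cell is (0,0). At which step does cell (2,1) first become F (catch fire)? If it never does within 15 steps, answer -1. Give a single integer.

Step 1: cell (2,1)='T' (+2 fires, +1 burnt)
Step 2: cell (2,1)='T' (+3 fires, +2 burnt)
Step 3: cell (2,1)='T' (+4 fires, +3 burnt)
Step 4: cell (2,1)='T' (+4 fires, +4 burnt)
Step 5: cell (2,1)='F' (+3 fires, +4 burnt)
  -> target ignites at step 5
Step 6: cell (2,1)='.' (+3 fires, +3 burnt)
Step 7: cell (2,1)='.' (+2 fires, +3 burnt)
Step 8: cell (2,1)='.' (+1 fires, +2 burnt)
Step 9: cell (2,1)='.' (+0 fires, +1 burnt)
  fire out at step 9

5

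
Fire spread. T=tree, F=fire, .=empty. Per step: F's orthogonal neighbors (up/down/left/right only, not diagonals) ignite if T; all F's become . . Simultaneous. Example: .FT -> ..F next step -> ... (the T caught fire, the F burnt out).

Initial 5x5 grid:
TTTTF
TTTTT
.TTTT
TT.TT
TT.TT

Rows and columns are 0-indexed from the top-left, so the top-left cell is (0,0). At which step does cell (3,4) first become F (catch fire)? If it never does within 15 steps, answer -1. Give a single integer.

Step 1: cell (3,4)='T' (+2 fires, +1 burnt)
Step 2: cell (3,4)='T' (+3 fires, +2 burnt)
Step 3: cell (3,4)='F' (+4 fires, +3 burnt)
  -> target ignites at step 3
Step 4: cell (3,4)='.' (+5 fires, +4 burnt)
Step 5: cell (3,4)='.' (+3 fires, +5 burnt)
Step 6: cell (3,4)='.' (+1 fires, +3 burnt)
Step 7: cell (3,4)='.' (+2 fires, +1 burnt)
Step 8: cell (3,4)='.' (+1 fires, +2 burnt)
Step 9: cell (3,4)='.' (+0 fires, +1 burnt)
  fire out at step 9

3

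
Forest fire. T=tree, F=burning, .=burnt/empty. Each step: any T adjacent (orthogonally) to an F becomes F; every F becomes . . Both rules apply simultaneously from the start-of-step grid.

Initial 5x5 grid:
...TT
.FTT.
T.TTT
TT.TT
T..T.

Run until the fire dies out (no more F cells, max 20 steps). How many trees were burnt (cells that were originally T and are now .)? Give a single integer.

Answer: 10

Derivation:
Step 1: +1 fires, +1 burnt (F count now 1)
Step 2: +2 fires, +1 burnt (F count now 2)
Step 3: +2 fires, +2 burnt (F count now 2)
Step 4: +3 fires, +2 burnt (F count now 3)
Step 5: +2 fires, +3 burnt (F count now 2)
Step 6: +0 fires, +2 burnt (F count now 0)
Fire out after step 6
Initially T: 14, now '.': 21
Total burnt (originally-T cells now '.'): 10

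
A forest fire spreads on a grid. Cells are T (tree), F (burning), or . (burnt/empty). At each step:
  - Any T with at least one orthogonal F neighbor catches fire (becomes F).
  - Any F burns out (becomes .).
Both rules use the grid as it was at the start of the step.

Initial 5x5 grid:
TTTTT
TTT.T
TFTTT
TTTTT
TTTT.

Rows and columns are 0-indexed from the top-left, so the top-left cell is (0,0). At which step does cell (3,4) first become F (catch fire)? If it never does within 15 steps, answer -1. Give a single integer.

Step 1: cell (3,4)='T' (+4 fires, +1 burnt)
Step 2: cell (3,4)='T' (+7 fires, +4 burnt)
Step 3: cell (3,4)='T' (+6 fires, +7 burnt)
Step 4: cell (3,4)='F' (+4 fires, +6 burnt)
  -> target ignites at step 4
Step 5: cell (3,4)='.' (+1 fires, +4 burnt)
Step 6: cell (3,4)='.' (+0 fires, +1 burnt)
  fire out at step 6

4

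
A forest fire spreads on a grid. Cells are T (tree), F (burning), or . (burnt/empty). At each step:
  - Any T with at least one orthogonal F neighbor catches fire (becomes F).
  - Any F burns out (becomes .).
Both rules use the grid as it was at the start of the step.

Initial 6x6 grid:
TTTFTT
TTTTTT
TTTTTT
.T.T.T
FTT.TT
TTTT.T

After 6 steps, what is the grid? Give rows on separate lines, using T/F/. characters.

Step 1: 5 trees catch fire, 2 burn out
  TTF.FT
  TTTFTT
  TTTTTT
  .T.T.T
  .FT.TT
  FTTT.T
Step 2: 8 trees catch fire, 5 burn out
  TF...F
  TTF.FT
  TTTFTT
  .F.T.T
  ..F.TT
  .FTT.T
Step 3: 8 trees catch fire, 8 burn out
  F.....
  TF...F
  TFF.FT
  ...F.T
  ....TT
  ..FT.T
Step 4: 4 trees catch fire, 8 burn out
  ......
  F.....
  F....F
  .....T
  ....TT
  ...F.T
Step 5: 1 trees catch fire, 4 burn out
  ......
  ......
  ......
  .....F
  ....TT
  .....T
Step 6: 1 trees catch fire, 1 burn out
  ......
  ......
  ......
  ......
  ....TF
  .....T

......
......
......
......
....TF
.....T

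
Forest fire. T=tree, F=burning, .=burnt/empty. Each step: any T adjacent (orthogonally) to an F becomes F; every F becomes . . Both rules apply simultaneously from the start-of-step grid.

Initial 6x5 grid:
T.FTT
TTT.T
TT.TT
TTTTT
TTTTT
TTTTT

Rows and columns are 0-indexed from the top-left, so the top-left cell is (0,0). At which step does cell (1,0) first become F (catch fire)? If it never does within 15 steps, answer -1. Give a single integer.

Step 1: cell (1,0)='T' (+2 fires, +1 burnt)
Step 2: cell (1,0)='T' (+2 fires, +2 burnt)
Step 3: cell (1,0)='F' (+3 fires, +2 burnt)
  -> target ignites at step 3
Step 4: cell (1,0)='.' (+4 fires, +3 burnt)
Step 5: cell (1,0)='.' (+5 fires, +4 burnt)
Step 6: cell (1,0)='.' (+5 fires, +5 burnt)
Step 7: cell (1,0)='.' (+4 fires, +5 burnt)
Step 8: cell (1,0)='.' (+1 fires, +4 burnt)
Step 9: cell (1,0)='.' (+0 fires, +1 burnt)
  fire out at step 9

3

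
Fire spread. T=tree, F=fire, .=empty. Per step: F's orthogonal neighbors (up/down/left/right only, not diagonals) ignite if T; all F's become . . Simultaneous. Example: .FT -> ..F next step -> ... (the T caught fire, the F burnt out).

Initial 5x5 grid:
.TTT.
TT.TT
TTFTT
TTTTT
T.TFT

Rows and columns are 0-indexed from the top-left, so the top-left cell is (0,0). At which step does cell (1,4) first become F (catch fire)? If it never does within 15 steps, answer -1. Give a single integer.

Step 1: cell (1,4)='T' (+6 fires, +2 burnt)
Step 2: cell (1,4)='T' (+6 fires, +6 burnt)
Step 3: cell (1,4)='F' (+5 fires, +6 burnt)
  -> target ignites at step 3
Step 4: cell (1,4)='.' (+2 fires, +5 burnt)
Step 5: cell (1,4)='.' (+0 fires, +2 burnt)
  fire out at step 5

3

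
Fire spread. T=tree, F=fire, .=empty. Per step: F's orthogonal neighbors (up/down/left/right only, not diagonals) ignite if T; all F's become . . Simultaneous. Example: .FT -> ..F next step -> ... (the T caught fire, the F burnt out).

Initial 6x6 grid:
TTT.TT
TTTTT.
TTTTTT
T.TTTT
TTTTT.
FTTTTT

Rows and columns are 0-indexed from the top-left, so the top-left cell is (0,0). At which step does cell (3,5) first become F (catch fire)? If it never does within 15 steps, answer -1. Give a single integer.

Step 1: cell (3,5)='T' (+2 fires, +1 burnt)
Step 2: cell (3,5)='T' (+3 fires, +2 burnt)
Step 3: cell (3,5)='T' (+3 fires, +3 burnt)
Step 4: cell (3,5)='T' (+5 fires, +3 burnt)
Step 5: cell (3,5)='T' (+6 fires, +5 burnt)
Step 6: cell (3,5)='T' (+4 fires, +6 burnt)
Step 7: cell (3,5)='F' (+4 fires, +4 burnt)
  -> target ignites at step 7
Step 8: cell (3,5)='.' (+2 fires, +4 burnt)
Step 9: cell (3,5)='.' (+1 fires, +2 burnt)
Step 10: cell (3,5)='.' (+1 fires, +1 burnt)
Step 11: cell (3,5)='.' (+0 fires, +1 burnt)
  fire out at step 11

7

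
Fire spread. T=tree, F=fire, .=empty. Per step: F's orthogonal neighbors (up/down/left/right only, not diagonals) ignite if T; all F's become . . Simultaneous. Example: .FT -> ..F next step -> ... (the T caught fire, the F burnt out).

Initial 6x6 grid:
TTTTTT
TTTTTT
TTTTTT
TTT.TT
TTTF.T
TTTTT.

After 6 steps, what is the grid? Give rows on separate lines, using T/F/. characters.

Step 1: 2 trees catch fire, 1 burn out
  TTTTTT
  TTTTTT
  TTTTTT
  TTT.TT
  TTF..T
  TTTFT.
Step 2: 4 trees catch fire, 2 burn out
  TTTTTT
  TTTTTT
  TTTTTT
  TTF.TT
  TF...T
  TTF.F.
Step 3: 4 trees catch fire, 4 burn out
  TTTTTT
  TTTTTT
  TTFTTT
  TF..TT
  F....T
  TF....
Step 4: 5 trees catch fire, 4 burn out
  TTTTTT
  TTFTTT
  TF.FTT
  F...TT
  .....T
  F.....
Step 5: 5 trees catch fire, 5 burn out
  TTFTTT
  TF.FTT
  F...FT
  ....TT
  .....T
  ......
Step 6: 6 trees catch fire, 5 burn out
  TF.FTT
  F...FT
  .....F
  ....FT
  .....T
  ......

TF.FTT
F...FT
.....F
....FT
.....T
......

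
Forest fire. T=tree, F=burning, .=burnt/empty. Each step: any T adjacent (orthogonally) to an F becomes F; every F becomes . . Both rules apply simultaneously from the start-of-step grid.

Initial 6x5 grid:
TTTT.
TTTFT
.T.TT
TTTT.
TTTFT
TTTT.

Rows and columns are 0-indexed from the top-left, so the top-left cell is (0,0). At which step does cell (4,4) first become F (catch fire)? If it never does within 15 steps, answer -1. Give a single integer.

Step 1: cell (4,4)='F' (+8 fires, +2 burnt)
  -> target ignites at step 1
Step 2: cell (4,4)='.' (+6 fires, +8 burnt)
Step 3: cell (4,4)='.' (+6 fires, +6 burnt)
Step 4: cell (4,4)='.' (+3 fires, +6 burnt)
Step 5: cell (4,4)='.' (+0 fires, +3 burnt)
  fire out at step 5

1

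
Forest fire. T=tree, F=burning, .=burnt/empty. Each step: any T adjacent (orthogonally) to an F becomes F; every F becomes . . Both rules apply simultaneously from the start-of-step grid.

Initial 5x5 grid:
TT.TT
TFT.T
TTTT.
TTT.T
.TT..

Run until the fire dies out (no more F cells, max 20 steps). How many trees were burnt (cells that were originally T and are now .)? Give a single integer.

Answer: 13

Derivation:
Step 1: +4 fires, +1 burnt (F count now 4)
Step 2: +4 fires, +4 burnt (F count now 4)
Step 3: +4 fires, +4 burnt (F count now 4)
Step 4: +1 fires, +4 burnt (F count now 1)
Step 5: +0 fires, +1 burnt (F count now 0)
Fire out after step 5
Initially T: 17, now '.': 21
Total burnt (originally-T cells now '.'): 13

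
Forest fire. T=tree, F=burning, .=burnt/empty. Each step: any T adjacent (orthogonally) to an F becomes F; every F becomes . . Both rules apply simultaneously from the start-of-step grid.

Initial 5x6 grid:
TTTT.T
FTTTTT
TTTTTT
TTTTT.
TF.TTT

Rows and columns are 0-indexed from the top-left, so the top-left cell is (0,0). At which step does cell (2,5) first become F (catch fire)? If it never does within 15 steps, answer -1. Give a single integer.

Step 1: cell (2,5)='T' (+5 fires, +2 burnt)
Step 2: cell (2,5)='T' (+5 fires, +5 burnt)
Step 3: cell (2,5)='T' (+4 fires, +5 burnt)
Step 4: cell (2,5)='T' (+5 fires, +4 burnt)
Step 5: cell (2,5)='T' (+3 fires, +5 burnt)
Step 6: cell (2,5)='F' (+3 fires, +3 burnt)
  -> target ignites at step 6
Step 7: cell (2,5)='.' (+0 fires, +3 burnt)
  fire out at step 7

6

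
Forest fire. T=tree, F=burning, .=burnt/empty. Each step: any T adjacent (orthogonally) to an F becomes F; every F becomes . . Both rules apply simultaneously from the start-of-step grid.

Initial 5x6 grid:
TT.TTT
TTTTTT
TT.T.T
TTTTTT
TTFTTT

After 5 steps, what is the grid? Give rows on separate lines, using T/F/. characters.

Step 1: 3 trees catch fire, 1 burn out
  TT.TTT
  TTTTTT
  TT.T.T
  TTFTTT
  TF.FTT
Step 2: 4 trees catch fire, 3 burn out
  TT.TTT
  TTTTTT
  TT.T.T
  TF.FTT
  F...FT
Step 3: 5 trees catch fire, 4 burn out
  TT.TTT
  TTTTTT
  TF.F.T
  F...FT
  .....F
Step 4: 4 trees catch fire, 5 burn out
  TT.TTT
  TFTFTT
  F....T
  .....F
  ......
Step 5: 6 trees catch fire, 4 burn out
  TF.FTT
  F.F.FT
  .....F
  ......
  ......

TF.FTT
F.F.FT
.....F
......
......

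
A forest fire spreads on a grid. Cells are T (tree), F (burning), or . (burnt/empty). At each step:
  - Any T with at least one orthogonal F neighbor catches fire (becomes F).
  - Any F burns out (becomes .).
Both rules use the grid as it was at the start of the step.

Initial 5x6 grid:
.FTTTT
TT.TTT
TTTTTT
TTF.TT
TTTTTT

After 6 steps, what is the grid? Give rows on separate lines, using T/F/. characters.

Step 1: 5 trees catch fire, 2 burn out
  ..FTTT
  TF.TTT
  TTFTTT
  TF..TT
  TTFTTT
Step 2: 7 trees catch fire, 5 burn out
  ...FTT
  F..TTT
  TF.FTT
  F...TT
  TF.FTT
Step 3: 6 trees catch fire, 7 burn out
  ....FT
  ...FTT
  F...FT
  ....TT
  F...FT
Step 4: 5 trees catch fire, 6 burn out
  .....F
  ....FT
  .....F
  ....FT
  .....F
Step 5: 2 trees catch fire, 5 burn out
  ......
  .....F
  ......
  .....F
  ......
Step 6: 0 trees catch fire, 2 burn out
  ......
  ......
  ......
  ......
  ......

......
......
......
......
......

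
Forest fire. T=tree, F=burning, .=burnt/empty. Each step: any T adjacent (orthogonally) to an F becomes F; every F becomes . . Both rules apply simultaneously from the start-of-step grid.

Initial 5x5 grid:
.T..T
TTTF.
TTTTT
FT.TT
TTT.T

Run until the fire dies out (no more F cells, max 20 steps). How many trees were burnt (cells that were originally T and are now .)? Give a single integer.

Step 1: +5 fires, +2 burnt (F count now 5)
Step 2: +7 fires, +5 burnt (F count now 7)
Step 3: +3 fires, +7 burnt (F count now 3)
Step 4: +1 fires, +3 burnt (F count now 1)
Step 5: +0 fires, +1 burnt (F count now 0)
Fire out after step 5
Initially T: 17, now '.': 24
Total burnt (originally-T cells now '.'): 16

Answer: 16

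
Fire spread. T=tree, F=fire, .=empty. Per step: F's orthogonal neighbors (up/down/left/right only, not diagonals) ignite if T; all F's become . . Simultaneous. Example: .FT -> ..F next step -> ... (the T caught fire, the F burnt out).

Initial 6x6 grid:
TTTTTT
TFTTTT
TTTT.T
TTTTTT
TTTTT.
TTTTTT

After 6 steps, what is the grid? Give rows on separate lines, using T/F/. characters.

Step 1: 4 trees catch fire, 1 burn out
  TFTTTT
  F.FTTT
  TFTT.T
  TTTTTT
  TTTTT.
  TTTTTT
Step 2: 6 trees catch fire, 4 burn out
  F.FTTT
  ...FTT
  F.FT.T
  TFTTTT
  TTTTT.
  TTTTTT
Step 3: 6 trees catch fire, 6 burn out
  ...FTT
  ....FT
  ...F.T
  F.FTTT
  TFTTT.
  TTTTTT
Step 4: 6 trees catch fire, 6 burn out
  ....FT
  .....F
  .....T
  ...FTT
  F.FTT.
  TFTTTT
Step 5: 6 trees catch fire, 6 burn out
  .....F
  ......
  .....F
  ....FT
  ...FT.
  F.FTTT
Step 6: 3 trees catch fire, 6 burn out
  ......
  ......
  ......
  .....F
  ....F.
  ...FTT

......
......
......
.....F
....F.
...FTT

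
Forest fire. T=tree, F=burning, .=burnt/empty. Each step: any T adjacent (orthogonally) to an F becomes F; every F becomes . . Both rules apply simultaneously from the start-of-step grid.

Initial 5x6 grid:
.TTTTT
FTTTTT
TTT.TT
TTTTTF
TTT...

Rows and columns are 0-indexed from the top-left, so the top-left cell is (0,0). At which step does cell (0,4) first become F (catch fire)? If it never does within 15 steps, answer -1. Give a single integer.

Step 1: cell (0,4)='T' (+4 fires, +2 burnt)
Step 2: cell (0,4)='T' (+7 fires, +4 burnt)
Step 3: cell (0,4)='T' (+8 fires, +7 burnt)
Step 4: cell (0,4)='F' (+4 fires, +8 burnt)
  -> target ignites at step 4
Step 5: cell (0,4)='.' (+0 fires, +4 burnt)
  fire out at step 5

4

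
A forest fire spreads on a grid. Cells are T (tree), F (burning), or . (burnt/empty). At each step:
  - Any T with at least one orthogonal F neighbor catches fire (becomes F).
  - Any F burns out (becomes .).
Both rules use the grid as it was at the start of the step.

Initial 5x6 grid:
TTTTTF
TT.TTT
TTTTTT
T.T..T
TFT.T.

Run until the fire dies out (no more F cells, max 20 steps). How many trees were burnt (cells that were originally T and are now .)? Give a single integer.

Step 1: +4 fires, +2 burnt (F count now 4)
Step 2: +5 fires, +4 burnt (F count now 5)
Step 3: +6 fires, +5 burnt (F count now 6)
Step 4: +4 fires, +6 burnt (F count now 4)
Step 5: +2 fires, +4 burnt (F count now 2)
Step 6: +0 fires, +2 burnt (F count now 0)
Fire out after step 6
Initially T: 22, now '.': 29
Total burnt (originally-T cells now '.'): 21

Answer: 21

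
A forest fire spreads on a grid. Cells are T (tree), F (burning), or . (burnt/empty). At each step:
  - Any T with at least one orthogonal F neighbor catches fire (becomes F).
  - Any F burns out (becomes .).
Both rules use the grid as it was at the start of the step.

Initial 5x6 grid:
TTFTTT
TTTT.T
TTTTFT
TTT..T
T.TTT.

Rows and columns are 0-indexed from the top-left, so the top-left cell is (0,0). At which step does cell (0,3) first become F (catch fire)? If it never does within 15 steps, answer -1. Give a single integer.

Step 1: cell (0,3)='F' (+5 fires, +2 burnt)
  -> target ignites at step 1
Step 2: cell (0,3)='.' (+7 fires, +5 burnt)
Step 3: cell (0,3)='.' (+4 fires, +7 burnt)
Step 4: cell (0,3)='.' (+3 fires, +4 burnt)
Step 5: cell (0,3)='.' (+2 fires, +3 burnt)
Step 6: cell (0,3)='.' (+2 fires, +2 burnt)
Step 7: cell (0,3)='.' (+0 fires, +2 burnt)
  fire out at step 7

1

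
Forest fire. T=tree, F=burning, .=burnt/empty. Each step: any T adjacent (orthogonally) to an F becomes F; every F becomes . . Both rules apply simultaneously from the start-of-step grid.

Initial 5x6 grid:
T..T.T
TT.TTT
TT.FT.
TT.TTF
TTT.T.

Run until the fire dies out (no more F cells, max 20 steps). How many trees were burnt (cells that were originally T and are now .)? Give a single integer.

Answer: 9

Derivation:
Step 1: +4 fires, +2 burnt (F count now 4)
Step 2: +3 fires, +4 burnt (F count now 3)
Step 3: +1 fires, +3 burnt (F count now 1)
Step 4: +1 fires, +1 burnt (F count now 1)
Step 5: +0 fires, +1 burnt (F count now 0)
Fire out after step 5
Initially T: 19, now '.': 20
Total burnt (originally-T cells now '.'): 9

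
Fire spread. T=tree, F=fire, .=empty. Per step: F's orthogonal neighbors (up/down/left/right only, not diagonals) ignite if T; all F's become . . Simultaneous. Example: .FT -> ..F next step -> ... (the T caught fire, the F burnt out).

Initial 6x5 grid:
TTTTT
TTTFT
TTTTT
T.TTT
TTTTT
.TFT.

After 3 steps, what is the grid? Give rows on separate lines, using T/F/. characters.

Step 1: 7 trees catch fire, 2 burn out
  TTTFT
  TTF.F
  TTTFT
  T.TTT
  TTFTT
  .F.F.
Step 2: 9 trees catch fire, 7 burn out
  TTF.F
  TF...
  TTF.F
  T.FFT
  TF.FT
  .....
Step 3: 6 trees catch fire, 9 burn out
  TF...
  F....
  TF...
  T...F
  F...F
  .....

TF...
F....
TF...
T...F
F...F
.....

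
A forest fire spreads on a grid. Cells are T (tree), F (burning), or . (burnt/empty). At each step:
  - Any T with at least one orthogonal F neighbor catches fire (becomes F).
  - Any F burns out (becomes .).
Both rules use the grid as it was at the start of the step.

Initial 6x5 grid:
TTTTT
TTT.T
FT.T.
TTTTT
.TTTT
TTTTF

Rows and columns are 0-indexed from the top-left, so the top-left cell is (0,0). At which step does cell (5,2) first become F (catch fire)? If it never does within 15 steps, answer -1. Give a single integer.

Step 1: cell (5,2)='T' (+5 fires, +2 burnt)
Step 2: cell (5,2)='F' (+6 fires, +5 burnt)
  -> target ignites at step 2
Step 3: cell (5,2)='.' (+7 fires, +6 burnt)
Step 4: cell (5,2)='.' (+3 fires, +7 burnt)
Step 5: cell (5,2)='.' (+1 fires, +3 burnt)
Step 6: cell (5,2)='.' (+1 fires, +1 burnt)
Step 7: cell (5,2)='.' (+1 fires, +1 burnt)
Step 8: cell (5,2)='.' (+0 fires, +1 burnt)
  fire out at step 8

2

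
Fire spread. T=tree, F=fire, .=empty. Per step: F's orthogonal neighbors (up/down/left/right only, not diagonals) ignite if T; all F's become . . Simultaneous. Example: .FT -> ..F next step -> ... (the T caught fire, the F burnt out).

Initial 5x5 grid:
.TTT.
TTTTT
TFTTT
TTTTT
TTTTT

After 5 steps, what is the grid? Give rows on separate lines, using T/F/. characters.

Step 1: 4 trees catch fire, 1 burn out
  .TTT.
  TFTTT
  F.FTT
  TFTTT
  TTTTT
Step 2: 7 trees catch fire, 4 burn out
  .FTT.
  F.FTT
  ...FT
  F.FTT
  TFTTT
Step 3: 6 trees catch fire, 7 burn out
  ..FT.
  ...FT
  ....F
  ...FT
  F.FTT
Step 4: 4 trees catch fire, 6 burn out
  ...F.
  ....F
  .....
  ....F
  ...FT
Step 5: 1 trees catch fire, 4 burn out
  .....
  .....
  .....
  .....
  ....F

.....
.....
.....
.....
....F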